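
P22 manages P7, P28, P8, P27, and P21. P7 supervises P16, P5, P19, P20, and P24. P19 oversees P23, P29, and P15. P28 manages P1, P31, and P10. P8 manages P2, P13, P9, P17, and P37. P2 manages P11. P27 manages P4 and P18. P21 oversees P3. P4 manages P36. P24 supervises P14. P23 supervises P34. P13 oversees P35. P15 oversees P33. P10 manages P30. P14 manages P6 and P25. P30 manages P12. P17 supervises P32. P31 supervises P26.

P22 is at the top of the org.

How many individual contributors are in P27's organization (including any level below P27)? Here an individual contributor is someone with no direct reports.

The people in P27's organization with no one reporting to them are P18, P36. That is 2.

2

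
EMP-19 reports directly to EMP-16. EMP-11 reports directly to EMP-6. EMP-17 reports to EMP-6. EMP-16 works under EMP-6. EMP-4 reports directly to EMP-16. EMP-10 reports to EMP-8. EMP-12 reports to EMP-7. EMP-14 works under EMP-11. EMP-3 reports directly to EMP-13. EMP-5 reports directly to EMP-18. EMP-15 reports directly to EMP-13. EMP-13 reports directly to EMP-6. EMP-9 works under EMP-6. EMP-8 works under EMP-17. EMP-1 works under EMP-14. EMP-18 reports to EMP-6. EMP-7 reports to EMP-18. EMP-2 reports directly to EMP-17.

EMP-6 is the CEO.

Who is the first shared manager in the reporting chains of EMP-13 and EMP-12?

EMP-6

EMP-13's chain of managers is EMP-6. EMP-12's chain of managers is EMP-7, EMP-18, EMP-6. The first manager that appears in both chains is EMP-6.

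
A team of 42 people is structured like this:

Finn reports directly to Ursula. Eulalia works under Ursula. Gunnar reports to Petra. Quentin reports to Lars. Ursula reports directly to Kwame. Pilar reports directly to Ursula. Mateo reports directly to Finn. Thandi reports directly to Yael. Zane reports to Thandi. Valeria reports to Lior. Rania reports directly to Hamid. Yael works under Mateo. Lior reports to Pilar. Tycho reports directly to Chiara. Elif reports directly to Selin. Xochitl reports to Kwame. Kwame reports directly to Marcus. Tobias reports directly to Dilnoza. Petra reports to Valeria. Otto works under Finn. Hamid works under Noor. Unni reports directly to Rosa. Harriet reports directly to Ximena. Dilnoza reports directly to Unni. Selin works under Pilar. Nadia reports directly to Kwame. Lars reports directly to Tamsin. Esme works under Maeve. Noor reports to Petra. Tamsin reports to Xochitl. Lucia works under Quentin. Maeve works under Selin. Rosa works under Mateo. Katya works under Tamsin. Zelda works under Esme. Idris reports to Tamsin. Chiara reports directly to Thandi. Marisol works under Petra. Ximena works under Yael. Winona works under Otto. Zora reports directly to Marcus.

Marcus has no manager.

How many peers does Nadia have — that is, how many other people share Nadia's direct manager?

Nadia reports to Kwame. Kwame's other direct reports are Ursula, Xochitl — 2 peers.

2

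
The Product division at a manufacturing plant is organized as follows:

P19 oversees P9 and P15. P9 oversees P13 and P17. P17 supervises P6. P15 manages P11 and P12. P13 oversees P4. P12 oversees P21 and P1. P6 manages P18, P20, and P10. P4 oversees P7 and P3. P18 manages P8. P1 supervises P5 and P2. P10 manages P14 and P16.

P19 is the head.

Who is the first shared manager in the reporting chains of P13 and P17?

P13's chain of managers is P9, P19. P17's chain of managers is P9, P19. The first manager that appears in both chains is P9.

P9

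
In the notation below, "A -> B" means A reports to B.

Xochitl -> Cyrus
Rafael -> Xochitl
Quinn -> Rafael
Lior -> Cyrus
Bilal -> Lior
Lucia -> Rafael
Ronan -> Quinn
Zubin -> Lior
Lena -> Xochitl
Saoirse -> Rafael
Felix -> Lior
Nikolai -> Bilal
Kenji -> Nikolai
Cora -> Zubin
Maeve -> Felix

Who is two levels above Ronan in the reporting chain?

Rafael

Ronan reports to Quinn, and Quinn reports to Rafael. So Ronan's skip-level manager is Rafael.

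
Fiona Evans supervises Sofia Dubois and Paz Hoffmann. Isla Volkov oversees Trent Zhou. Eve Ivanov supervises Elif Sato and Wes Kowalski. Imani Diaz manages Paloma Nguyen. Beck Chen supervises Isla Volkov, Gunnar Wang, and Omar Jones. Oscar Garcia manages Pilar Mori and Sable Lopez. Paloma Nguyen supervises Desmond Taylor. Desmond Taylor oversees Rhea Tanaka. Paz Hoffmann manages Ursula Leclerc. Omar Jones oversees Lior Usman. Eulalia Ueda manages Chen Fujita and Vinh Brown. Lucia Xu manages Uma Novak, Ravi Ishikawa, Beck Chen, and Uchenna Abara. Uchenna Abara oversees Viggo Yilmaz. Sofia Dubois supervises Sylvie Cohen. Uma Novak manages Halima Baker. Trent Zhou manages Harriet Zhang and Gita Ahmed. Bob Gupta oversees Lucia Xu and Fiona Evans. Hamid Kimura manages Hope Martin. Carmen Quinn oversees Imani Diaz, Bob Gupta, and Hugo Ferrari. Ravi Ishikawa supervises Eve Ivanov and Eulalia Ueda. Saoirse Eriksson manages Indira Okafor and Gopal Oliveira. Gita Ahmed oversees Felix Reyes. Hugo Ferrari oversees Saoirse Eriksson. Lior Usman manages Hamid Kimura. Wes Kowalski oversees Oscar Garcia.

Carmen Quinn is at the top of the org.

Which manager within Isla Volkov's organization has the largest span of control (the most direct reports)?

Direct-report counts within Isla Volkov's organization: Isla Volkov has 1; Trent Zhou has 2; Gita Ahmed has 1. The largest is 2, held by Trent Zhou.

Trent Zhou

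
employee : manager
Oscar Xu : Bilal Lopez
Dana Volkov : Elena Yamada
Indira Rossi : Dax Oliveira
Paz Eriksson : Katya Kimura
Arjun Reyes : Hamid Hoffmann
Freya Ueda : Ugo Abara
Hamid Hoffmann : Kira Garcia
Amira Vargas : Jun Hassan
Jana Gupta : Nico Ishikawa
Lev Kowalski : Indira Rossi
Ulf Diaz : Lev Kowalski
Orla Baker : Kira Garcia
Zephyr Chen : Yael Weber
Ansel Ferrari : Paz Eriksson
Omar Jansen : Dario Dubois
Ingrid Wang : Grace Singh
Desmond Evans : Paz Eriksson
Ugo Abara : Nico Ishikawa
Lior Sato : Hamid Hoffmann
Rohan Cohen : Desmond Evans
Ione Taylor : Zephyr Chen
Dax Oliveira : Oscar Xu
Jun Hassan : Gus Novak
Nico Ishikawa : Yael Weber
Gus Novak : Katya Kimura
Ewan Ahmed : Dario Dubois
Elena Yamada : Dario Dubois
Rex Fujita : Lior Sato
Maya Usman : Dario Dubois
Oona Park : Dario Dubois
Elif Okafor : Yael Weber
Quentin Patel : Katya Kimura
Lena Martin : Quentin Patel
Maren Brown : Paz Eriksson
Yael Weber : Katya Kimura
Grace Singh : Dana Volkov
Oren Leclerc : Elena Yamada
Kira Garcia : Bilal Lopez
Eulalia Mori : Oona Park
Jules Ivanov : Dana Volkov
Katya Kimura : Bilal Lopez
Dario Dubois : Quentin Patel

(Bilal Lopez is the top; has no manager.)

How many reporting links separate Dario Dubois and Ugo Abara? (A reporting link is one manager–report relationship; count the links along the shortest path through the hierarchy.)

Dario Dubois is 2 levels below Katya Kimura, and Ugo Abara is 3 levels below Katya Kimura (their lowest common manager). The shortest path runs up from Dario Dubois to Katya Kimura and back down to Ugo Abara: 2 + 3 = 5 links.

5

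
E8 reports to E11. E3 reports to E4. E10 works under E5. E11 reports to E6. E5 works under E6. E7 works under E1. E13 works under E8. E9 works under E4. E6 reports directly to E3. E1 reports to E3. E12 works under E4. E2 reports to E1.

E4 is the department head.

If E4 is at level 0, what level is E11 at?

3

Chain from E11 up to E4: E11 → E6 → E3 → E4. That is 3 steps up, so E11 is 3 levels below E4.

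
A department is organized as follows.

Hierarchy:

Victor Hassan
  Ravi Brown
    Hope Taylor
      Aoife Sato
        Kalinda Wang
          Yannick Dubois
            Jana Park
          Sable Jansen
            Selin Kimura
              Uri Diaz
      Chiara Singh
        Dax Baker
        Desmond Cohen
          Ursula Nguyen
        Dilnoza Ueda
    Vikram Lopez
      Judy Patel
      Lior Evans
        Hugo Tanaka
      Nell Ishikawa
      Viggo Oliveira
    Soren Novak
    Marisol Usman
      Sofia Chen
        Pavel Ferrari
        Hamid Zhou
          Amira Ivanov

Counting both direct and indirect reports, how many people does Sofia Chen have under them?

3

Sofia Chen directly manages Pavel Ferrari, Hamid Zhou. Pavel Ferrari has no reports. Under Hamid Zhou: Amira Ivanov (1). So Sofia Chen's organization is 2 direct reports plus everyone under them: 1 + 2 = 3.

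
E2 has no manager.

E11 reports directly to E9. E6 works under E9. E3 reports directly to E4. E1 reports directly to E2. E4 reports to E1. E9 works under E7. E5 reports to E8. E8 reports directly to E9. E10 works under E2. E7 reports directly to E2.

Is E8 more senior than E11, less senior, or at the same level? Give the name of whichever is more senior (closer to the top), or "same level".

Both E8 and E11 are 3 levels below E2.

same level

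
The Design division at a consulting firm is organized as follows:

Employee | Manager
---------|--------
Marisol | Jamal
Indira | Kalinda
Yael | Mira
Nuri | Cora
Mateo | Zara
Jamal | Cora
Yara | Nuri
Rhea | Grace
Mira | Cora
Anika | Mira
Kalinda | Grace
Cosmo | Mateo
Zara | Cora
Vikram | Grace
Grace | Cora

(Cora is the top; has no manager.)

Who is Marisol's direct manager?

Jamal

Marisol reports directly to Jamal.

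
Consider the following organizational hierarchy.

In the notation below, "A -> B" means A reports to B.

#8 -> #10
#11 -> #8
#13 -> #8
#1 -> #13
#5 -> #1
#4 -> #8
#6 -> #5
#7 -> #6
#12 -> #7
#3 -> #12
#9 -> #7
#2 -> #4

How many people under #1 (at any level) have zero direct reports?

The people in #1's organization with no one reporting to them are #9, #3. That is 2.

2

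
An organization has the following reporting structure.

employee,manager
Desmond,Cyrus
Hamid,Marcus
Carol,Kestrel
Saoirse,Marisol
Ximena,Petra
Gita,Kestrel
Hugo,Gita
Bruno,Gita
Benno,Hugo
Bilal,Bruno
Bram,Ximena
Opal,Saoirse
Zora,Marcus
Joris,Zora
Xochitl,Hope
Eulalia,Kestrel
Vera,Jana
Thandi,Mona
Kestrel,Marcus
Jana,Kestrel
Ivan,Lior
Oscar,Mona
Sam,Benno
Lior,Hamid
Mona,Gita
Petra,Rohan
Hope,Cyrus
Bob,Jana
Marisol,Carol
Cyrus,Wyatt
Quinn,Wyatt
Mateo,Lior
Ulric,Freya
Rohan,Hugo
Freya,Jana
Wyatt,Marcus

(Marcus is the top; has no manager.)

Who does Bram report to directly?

Ximena

Bram reports directly to Ximena.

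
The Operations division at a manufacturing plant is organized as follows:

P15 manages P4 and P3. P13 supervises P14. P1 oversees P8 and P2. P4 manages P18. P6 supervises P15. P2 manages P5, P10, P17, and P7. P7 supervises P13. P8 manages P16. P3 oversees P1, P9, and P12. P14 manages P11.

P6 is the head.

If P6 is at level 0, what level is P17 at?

5

Chain from P17 up to P6: P17 → P2 → P1 → P3 → P15 → P6. That is 5 steps up, so P17 is 5 levels below P6.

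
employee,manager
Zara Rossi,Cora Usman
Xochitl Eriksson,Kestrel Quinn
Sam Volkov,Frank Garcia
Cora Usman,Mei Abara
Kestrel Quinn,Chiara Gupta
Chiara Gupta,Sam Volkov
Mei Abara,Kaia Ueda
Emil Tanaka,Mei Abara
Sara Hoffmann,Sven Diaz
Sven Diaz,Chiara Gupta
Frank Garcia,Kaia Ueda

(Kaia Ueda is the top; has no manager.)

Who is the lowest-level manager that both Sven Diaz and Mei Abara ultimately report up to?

Sven Diaz's chain of managers is Chiara Gupta, Sam Volkov, Frank Garcia, Kaia Ueda. Mei Abara's chain of managers is Kaia Ueda. The first manager that appears in both chains is Kaia Ueda.

Kaia Ueda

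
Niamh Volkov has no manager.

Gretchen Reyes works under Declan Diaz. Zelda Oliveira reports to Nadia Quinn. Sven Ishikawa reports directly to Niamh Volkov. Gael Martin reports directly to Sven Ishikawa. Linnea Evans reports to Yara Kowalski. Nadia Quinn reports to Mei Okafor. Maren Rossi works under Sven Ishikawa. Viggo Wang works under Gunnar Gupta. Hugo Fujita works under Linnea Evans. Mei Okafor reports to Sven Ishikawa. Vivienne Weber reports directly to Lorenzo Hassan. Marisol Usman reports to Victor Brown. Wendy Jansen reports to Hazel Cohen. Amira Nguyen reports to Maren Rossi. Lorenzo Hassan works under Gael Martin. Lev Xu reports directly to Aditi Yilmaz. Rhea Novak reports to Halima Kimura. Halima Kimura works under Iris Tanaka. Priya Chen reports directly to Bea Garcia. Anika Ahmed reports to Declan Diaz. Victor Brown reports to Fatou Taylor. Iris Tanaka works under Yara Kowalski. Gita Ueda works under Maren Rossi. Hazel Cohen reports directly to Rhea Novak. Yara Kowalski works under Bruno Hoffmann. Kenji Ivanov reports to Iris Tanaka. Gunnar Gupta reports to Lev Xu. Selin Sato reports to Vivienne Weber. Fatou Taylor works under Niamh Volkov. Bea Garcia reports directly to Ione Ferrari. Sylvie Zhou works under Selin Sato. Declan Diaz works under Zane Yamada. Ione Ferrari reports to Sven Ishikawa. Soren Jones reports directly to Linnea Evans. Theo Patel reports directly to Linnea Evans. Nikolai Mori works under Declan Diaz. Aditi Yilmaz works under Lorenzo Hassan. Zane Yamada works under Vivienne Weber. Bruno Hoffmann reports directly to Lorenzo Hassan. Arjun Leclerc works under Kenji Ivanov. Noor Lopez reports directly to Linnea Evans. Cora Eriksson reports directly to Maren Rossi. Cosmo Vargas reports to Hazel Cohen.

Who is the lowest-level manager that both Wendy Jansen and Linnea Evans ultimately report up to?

Yara Kowalski

Wendy Jansen's chain of managers is Hazel Cohen, Rhea Novak, Halima Kimura, Iris Tanaka, Yara Kowalski, Bruno Hoffmann, Lorenzo Hassan, Gael Martin, Sven Ishikawa, Niamh Volkov. Linnea Evans's chain of managers is Yara Kowalski, Bruno Hoffmann, Lorenzo Hassan, Gael Martin, Sven Ishikawa, Niamh Volkov. The first manager that appears in both chains is Yara Kowalski.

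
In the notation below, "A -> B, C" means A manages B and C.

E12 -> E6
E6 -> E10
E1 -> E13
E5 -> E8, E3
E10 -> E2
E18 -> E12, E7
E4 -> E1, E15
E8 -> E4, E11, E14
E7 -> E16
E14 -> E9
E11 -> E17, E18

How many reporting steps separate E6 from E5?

5

Chain from E6 up to E5: E6 → E12 → E18 → E11 → E8 → E5. That is 5 steps up, so E6 is 5 levels below E5.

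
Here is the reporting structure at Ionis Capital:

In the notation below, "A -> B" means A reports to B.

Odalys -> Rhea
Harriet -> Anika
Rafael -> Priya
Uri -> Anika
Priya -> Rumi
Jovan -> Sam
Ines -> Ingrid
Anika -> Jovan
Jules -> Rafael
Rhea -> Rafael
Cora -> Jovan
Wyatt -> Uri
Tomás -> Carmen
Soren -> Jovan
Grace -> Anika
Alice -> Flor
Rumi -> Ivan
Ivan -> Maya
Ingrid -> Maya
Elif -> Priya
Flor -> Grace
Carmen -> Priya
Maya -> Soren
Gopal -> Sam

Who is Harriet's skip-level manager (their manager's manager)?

Jovan

Harriet reports to Anika, and Anika reports to Jovan. So Harriet's skip-level manager is Jovan.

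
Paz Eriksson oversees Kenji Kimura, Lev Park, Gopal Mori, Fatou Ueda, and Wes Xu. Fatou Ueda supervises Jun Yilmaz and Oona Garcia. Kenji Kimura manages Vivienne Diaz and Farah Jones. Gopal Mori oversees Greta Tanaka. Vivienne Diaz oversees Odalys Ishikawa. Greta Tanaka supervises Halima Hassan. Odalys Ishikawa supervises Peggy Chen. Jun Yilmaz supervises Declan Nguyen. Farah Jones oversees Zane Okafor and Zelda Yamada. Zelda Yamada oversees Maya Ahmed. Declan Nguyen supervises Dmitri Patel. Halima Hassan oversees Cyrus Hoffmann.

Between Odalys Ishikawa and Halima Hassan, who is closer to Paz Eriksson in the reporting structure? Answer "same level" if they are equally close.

Both Odalys Ishikawa and Halima Hassan are 3 levels below Paz Eriksson.

same level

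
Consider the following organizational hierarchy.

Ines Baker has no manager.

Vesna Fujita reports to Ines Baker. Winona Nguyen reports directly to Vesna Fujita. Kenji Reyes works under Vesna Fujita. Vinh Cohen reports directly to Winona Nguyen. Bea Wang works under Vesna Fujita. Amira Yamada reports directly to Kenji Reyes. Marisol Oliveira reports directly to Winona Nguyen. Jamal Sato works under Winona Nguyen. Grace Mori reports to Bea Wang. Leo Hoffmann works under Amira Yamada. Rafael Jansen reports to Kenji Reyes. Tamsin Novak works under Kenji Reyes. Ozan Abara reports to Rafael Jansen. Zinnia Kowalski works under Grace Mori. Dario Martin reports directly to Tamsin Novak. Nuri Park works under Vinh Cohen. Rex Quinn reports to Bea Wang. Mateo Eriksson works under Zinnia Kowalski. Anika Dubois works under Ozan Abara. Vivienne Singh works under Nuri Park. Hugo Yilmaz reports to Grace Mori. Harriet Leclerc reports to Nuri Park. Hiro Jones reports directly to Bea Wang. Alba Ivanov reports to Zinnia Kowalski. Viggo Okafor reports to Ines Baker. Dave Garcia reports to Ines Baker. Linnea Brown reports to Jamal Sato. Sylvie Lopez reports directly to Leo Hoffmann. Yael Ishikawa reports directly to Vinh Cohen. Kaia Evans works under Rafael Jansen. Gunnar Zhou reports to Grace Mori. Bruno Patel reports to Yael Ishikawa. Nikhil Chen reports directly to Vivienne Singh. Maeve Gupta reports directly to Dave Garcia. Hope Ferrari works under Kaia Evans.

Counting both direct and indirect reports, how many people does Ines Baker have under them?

Ines Baker directly manages Vesna Fujita, Viggo Okafor, Dave Garcia. Under Vesna Fujita: Bea Wang, Hiro Jones, Rex Quinn, Grace Mori, Gunnar Zhou, Hugo Yilmaz, Zinnia Kowalski, Alba Ivanov, Mateo Eriksson, Kenji Reyes, Tamsin Novak, Dario Martin, Rafael Jansen, Kaia Evans, Hope Ferrari, Ozan Abara, Anika Dubois, Amira Yamada, Leo Hoffmann, Sylvie Lopez, Winona Nguyen, Jamal Sato, Linnea Brown, Marisol Oliveira, Vinh Cohen, Yael Ishikawa, Bruno Patel, Nuri Park, Harriet Leclerc, Vivienne Singh, Nikhil Chen (31). Viggo Okafor has no reports. Under Dave Garcia: Maeve Gupta (1). So Ines Baker's organization is 3 direct reports plus everyone under them: 32 + 1 + 2 = 35.

35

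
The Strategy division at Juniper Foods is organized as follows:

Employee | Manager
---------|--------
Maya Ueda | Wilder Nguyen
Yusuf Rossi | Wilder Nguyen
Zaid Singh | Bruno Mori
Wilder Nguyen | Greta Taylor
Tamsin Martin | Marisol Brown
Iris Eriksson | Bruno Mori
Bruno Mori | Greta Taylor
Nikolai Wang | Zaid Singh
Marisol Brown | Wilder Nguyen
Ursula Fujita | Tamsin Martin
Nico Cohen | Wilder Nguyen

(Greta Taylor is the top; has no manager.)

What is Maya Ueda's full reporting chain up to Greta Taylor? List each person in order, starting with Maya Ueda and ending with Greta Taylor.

Maya Ueda reports to Wilder Nguyen. Wilder Nguyen reports to Greta Taylor. Greta Taylor is at the top.

Maya Ueda -> Wilder Nguyen -> Greta Taylor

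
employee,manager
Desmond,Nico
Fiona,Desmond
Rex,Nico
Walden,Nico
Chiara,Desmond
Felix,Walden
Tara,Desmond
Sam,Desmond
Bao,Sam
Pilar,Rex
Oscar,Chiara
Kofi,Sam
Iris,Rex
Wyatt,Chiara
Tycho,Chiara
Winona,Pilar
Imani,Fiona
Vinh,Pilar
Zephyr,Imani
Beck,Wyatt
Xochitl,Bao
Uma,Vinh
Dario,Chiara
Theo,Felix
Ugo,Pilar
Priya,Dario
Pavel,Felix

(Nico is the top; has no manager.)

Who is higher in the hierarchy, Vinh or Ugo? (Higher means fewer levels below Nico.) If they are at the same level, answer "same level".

same level

Both Vinh and Ugo are 3 levels below Nico.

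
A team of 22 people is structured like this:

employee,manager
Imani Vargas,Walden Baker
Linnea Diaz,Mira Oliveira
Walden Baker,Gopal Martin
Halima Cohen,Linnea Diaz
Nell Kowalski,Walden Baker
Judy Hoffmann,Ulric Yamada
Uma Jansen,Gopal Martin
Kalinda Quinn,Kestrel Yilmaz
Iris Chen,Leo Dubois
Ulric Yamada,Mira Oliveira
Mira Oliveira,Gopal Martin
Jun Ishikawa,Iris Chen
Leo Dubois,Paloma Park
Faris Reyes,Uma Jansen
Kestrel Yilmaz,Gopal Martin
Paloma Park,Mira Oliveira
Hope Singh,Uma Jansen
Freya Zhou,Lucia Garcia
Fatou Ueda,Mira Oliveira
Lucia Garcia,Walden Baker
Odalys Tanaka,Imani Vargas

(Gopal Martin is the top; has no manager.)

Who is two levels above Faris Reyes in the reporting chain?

Gopal Martin

Faris Reyes reports to Uma Jansen, and Uma Jansen reports to Gopal Martin. So Faris Reyes's skip-level manager is Gopal Martin.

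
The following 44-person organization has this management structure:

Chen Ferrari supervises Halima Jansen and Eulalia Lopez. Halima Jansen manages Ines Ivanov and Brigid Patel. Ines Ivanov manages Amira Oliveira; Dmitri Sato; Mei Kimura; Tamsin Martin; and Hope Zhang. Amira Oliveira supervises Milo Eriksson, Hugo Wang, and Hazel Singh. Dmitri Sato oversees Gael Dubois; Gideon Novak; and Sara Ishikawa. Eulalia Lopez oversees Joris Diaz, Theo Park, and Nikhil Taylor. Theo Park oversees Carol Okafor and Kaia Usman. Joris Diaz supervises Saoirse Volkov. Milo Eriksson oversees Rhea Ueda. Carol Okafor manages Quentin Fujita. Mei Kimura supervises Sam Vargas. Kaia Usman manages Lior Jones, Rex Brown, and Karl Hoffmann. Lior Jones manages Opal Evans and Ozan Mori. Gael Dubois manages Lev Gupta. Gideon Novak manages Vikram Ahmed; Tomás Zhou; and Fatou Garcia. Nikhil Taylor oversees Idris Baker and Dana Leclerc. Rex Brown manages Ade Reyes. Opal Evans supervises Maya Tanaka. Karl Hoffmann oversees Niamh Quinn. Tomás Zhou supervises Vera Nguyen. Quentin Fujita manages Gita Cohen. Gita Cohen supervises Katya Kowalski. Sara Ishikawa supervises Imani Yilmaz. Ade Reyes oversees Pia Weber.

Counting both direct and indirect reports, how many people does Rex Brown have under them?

Rex Brown directly manages Ade Reyes. Under Ade Reyes: Pia Weber (1). That's 2 in total.

2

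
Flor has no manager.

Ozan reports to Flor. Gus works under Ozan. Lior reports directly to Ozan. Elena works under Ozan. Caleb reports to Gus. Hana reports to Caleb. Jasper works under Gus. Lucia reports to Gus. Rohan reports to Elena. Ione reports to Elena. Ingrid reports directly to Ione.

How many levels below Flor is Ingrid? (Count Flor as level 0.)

Chain from Ingrid up to Flor: Ingrid → Ione → Elena → Ozan → Flor. That is 4 steps up, so Ingrid is 4 levels below Flor.

4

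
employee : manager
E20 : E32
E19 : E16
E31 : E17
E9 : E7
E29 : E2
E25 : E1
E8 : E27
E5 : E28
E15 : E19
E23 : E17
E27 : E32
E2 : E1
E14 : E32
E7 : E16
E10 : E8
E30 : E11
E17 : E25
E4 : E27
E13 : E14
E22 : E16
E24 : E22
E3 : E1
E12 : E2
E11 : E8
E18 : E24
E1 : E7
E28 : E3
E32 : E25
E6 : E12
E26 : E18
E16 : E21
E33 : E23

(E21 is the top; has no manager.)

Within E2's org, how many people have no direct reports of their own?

2

The people in E2's organization with no one reporting to them are E29, E6. That is 2.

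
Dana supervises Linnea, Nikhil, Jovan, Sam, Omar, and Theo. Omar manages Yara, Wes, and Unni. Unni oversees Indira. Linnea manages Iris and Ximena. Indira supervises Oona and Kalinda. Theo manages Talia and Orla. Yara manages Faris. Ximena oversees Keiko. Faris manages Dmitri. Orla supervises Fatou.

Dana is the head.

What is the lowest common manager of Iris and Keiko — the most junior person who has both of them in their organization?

Linnea

Iris's chain of managers is Linnea, Dana. Keiko's chain of managers is Ximena, Linnea, Dana. The first manager that appears in both chains is Linnea.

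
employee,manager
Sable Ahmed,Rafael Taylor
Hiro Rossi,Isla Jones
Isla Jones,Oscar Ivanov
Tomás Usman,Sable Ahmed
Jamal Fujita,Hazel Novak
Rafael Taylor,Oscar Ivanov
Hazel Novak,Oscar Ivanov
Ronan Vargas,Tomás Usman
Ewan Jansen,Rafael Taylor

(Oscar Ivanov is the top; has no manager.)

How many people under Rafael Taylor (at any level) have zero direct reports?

The people in Rafael Taylor's organization with no one reporting to them are Ronan Vargas, Ewan Jansen. That is 2.

2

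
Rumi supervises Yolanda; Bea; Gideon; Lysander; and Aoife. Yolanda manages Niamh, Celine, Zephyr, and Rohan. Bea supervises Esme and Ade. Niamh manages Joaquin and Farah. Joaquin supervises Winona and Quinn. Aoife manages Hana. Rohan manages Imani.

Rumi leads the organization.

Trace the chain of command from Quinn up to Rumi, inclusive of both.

Quinn reports to Joaquin. Joaquin reports to Niamh. Niamh reports to Yolanda. Yolanda reports to Rumi. Rumi is at the top.

Quinn -> Joaquin -> Niamh -> Yolanda -> Rumi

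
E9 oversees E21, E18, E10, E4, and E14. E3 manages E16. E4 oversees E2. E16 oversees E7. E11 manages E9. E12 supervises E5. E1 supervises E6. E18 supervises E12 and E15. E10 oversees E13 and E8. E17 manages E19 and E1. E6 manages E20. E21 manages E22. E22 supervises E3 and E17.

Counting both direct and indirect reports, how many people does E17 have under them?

4

E17 directly manages E19, E1. E19 has no reports. Under E1: E6, E20 (2). So E17's organization is 2 direct reports plus everyone under them: 1 + 3 = 4.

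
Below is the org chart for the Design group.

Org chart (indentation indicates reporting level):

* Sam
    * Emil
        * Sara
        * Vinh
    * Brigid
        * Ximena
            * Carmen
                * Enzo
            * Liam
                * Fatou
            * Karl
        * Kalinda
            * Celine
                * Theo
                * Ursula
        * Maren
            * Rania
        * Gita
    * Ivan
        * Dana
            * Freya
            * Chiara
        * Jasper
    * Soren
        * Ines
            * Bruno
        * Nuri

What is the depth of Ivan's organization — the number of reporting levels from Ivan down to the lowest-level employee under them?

The longest chain under Ivan runs Ivan → Dana → Chiara, which is 2 levels below Ivan.

2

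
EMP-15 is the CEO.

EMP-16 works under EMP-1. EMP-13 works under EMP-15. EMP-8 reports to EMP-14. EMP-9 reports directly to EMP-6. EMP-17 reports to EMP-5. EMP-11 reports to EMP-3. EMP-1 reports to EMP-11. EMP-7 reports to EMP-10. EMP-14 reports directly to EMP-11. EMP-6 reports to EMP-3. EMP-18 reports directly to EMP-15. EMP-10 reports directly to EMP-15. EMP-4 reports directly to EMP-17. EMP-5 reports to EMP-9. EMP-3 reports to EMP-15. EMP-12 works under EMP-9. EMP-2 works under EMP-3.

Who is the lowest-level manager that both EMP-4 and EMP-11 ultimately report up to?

EMP-4's chain of managers is EMP-17, EMP-5, EMP-9, EMP-6, EMP-3, EMP-15. EMP-11's chain of managers is EMP-3, EMP-15. The first manager that appears in both chains is EMP-3.

EMP-3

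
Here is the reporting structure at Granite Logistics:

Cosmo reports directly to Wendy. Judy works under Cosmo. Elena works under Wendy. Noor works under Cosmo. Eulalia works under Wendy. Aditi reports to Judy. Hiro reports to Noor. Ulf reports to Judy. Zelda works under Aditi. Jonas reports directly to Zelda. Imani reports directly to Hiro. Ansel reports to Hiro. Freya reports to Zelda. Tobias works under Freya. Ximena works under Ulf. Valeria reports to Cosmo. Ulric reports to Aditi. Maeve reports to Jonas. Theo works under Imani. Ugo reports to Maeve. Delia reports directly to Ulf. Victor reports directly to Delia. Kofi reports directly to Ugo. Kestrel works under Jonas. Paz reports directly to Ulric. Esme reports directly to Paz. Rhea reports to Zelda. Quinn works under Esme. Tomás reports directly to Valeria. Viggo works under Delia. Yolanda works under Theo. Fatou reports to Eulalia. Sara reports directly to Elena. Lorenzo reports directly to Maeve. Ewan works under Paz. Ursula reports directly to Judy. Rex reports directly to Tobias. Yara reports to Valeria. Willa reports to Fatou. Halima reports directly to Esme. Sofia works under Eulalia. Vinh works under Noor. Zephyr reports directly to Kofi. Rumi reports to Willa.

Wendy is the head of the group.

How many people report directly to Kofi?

Kofi directly manages Zephyr. That is 1 direct report.

1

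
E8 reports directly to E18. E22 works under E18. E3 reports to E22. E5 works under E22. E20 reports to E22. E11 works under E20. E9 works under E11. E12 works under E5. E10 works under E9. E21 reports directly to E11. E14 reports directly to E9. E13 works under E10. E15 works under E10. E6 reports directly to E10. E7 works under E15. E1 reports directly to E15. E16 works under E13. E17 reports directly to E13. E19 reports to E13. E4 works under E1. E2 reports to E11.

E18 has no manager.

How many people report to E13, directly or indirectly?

3

E13 directly manages E16, E17, E19. E16 has no reports. E17 has no reports. E19 has no reports. So E13's organization is 3 direct reports plus everyone under them: 1 + 1 + 1 = 3.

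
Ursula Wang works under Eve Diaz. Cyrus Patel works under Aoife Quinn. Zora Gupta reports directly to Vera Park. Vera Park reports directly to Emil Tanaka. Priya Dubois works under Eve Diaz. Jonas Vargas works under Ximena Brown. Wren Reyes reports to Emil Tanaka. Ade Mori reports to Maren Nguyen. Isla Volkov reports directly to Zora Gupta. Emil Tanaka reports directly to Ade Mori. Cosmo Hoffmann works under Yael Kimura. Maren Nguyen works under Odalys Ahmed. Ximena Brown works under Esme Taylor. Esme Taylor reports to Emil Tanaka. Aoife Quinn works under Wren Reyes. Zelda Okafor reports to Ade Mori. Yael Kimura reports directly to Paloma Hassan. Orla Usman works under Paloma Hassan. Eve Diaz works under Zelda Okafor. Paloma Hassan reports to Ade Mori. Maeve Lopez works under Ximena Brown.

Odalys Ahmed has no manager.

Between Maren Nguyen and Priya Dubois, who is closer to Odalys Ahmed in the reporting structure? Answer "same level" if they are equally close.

Maren Nguyen

Maren Nguyen is 1 level below Odalys Ahmed; Priya Dubois is 5. Maren Nguyen is higher.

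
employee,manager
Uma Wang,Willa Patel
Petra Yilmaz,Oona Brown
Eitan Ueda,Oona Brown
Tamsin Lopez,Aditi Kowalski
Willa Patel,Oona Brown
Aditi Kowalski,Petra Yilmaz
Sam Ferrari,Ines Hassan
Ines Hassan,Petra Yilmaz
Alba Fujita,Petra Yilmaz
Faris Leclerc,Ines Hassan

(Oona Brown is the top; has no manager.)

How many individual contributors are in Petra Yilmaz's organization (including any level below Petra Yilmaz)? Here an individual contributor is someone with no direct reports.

4

The people in Petra Yilmaz's organization with no one reporting to them are Alba Fujita, Tamsin Lopez, Sam Ferrari, Faris Leclerc. That is 4.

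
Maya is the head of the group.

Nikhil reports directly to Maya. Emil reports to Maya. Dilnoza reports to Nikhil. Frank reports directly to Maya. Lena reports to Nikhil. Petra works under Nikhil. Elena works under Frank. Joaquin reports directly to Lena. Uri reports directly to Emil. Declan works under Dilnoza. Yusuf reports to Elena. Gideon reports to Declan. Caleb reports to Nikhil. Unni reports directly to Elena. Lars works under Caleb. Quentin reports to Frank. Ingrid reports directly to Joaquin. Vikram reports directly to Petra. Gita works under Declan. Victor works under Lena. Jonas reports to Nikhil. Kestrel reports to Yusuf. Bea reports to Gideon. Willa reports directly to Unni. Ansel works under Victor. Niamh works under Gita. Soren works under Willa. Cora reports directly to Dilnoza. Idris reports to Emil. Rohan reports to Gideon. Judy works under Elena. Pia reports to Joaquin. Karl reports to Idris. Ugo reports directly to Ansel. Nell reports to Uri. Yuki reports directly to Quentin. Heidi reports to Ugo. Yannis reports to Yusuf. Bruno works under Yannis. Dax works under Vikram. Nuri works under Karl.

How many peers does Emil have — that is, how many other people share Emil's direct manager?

Emil reports to Maya. Maya's other direct reports are Nikhil, Frank — 2 peers.

2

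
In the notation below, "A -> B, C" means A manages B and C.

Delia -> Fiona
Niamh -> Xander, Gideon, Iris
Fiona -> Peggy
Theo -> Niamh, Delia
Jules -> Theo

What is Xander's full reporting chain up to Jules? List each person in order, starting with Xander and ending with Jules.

Xander reports to Niamh. Niamh reports to Theo. Theo reports to Jules. Jules is at the top.

Xander -> Niamh -> Theo -> Jules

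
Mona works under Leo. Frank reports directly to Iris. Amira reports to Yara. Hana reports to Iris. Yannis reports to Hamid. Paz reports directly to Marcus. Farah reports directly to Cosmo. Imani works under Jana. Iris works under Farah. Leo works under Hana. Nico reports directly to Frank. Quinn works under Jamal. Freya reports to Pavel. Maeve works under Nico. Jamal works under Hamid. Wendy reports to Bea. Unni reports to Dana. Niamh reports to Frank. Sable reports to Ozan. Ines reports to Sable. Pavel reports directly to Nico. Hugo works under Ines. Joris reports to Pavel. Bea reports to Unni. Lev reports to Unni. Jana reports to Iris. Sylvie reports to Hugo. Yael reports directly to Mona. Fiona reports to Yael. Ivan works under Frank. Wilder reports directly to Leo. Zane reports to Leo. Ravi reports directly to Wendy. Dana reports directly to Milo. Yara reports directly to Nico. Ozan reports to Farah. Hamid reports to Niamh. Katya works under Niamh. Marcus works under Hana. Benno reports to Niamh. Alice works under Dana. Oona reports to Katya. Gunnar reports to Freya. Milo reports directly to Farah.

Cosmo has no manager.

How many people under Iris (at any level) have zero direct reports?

The people in Iris's organization with no one reporting to them are Imani, Oona, Quinn, Yannis, Benno, Maeve, Joris, Gunnar, Amira, Ivan, Paz, Wilder, Zane, Fiona. That is 14.

14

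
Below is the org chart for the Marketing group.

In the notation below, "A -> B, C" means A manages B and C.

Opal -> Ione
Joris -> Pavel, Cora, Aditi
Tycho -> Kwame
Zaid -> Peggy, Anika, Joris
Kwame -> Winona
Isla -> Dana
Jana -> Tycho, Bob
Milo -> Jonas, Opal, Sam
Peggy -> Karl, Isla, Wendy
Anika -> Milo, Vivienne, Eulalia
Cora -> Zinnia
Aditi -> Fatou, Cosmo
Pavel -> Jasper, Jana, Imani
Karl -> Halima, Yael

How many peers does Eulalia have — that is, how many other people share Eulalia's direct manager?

2

Eulalia reports to Anika. Anika's other direct reports are Milo, Vivienne — 2 peers.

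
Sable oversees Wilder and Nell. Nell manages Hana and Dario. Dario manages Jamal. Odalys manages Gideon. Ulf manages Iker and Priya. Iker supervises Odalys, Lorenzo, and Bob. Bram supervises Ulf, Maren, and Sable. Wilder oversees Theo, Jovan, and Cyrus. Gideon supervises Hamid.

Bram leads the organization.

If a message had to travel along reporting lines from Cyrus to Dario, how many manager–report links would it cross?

Cyrus is 2 levels below Sable, and Dario is 2 levels below Sable (their lowest common manager). The shortest path runs up from Cyrus to Sable and back down to Dario: 2 + 2 = 4 links.

4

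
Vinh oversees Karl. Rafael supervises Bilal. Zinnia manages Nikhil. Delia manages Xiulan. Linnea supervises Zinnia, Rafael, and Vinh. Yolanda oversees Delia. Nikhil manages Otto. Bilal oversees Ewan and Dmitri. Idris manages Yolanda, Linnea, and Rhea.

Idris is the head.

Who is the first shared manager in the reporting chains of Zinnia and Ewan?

Zinnia's chain of managers is Linnea, Idris. Ewan's chain of managers is Bilal, Rafael, Linnea, Idris. The first manager that appears in both chains is Linnea.

Linnea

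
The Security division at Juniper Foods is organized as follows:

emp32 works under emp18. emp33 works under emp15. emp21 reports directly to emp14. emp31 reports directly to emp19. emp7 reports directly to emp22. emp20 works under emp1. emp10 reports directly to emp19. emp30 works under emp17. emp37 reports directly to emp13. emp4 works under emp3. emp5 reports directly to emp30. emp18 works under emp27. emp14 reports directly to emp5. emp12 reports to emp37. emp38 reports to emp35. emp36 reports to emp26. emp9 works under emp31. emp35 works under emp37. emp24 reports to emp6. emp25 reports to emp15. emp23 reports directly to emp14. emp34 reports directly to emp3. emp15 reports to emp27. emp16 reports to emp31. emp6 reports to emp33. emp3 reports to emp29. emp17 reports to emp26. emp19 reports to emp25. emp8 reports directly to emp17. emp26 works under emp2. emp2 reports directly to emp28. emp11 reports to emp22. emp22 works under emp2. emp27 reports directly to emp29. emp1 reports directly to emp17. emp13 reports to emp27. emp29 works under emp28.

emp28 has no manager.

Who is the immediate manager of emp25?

emp25 reports directly to emp15.

emp15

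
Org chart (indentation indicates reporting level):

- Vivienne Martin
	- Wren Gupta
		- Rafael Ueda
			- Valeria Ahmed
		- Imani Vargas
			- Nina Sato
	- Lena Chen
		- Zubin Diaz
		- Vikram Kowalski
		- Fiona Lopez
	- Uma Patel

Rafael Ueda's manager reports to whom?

Vivienne Martin

Rafael Ueda reports to Wren Gupta, and Wren Gupta reports to Vivienne Martin. So Rafael Ueda's skip-level manager is Vivienne Martin.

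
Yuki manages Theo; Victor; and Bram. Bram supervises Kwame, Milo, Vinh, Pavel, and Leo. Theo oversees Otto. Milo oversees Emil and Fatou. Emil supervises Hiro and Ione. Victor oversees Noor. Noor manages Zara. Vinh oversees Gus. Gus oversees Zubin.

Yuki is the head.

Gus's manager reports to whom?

Gus reports to Vinh, and Vinh reports to Bram. So Gus's skip-level manager is Bram.

Bram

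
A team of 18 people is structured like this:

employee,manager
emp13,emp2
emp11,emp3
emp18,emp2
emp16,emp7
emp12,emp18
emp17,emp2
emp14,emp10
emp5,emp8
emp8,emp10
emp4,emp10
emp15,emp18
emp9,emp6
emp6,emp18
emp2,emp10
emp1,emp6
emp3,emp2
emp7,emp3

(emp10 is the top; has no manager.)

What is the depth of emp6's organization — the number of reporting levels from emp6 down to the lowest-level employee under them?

1

The longest chain under emp6 runs emp6 → emp9, which is 1 level below emp6.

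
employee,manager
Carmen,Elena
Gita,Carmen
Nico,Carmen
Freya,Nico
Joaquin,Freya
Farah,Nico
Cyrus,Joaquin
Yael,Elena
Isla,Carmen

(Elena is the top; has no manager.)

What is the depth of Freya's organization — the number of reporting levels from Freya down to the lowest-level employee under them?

2

The longest chain under Freya runs Freya → Joaquin → Cyrus, which is 2 levels below Freya.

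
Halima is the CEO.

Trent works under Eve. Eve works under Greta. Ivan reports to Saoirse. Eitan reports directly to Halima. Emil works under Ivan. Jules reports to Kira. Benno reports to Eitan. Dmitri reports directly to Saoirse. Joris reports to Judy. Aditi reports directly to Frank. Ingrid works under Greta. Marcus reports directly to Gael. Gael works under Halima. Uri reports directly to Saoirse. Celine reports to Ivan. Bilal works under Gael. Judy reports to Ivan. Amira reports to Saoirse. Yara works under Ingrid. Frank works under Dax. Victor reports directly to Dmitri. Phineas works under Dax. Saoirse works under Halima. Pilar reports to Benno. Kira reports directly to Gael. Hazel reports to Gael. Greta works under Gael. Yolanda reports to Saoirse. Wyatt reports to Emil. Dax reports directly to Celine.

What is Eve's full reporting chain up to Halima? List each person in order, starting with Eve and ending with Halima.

Eve -> Greta -> Gael -> Halima

Eve reports to Greta. Greta reports to Gael. Gael reports to Halima. Halima is at the top.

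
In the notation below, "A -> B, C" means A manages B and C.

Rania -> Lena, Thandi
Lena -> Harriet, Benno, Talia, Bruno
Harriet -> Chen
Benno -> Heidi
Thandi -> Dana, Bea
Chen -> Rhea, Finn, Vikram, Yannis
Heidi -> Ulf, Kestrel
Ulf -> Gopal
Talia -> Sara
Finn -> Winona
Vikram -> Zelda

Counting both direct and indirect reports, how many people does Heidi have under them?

3

Heidi directly manages Ulf, Kestrel. Under Ulf: Gopal (1). Kestrel has no reports. So Heidi's organization is 2 direct reports plus everyone under them: 2 + 1 = 3.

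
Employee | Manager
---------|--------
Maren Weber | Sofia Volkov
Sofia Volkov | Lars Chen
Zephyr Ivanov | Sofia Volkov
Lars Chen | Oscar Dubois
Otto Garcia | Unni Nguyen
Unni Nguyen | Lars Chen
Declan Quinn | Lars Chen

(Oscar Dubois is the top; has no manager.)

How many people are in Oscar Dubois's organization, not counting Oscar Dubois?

7

Oscar Dubois directly manages Lars Chen. Under Lars Chen: Declan Quinn, Sofia Volkov, Maren Weber, Zephyr Ivanov, Unni Nguyen, Otto Garcia (6). That's 7 in total.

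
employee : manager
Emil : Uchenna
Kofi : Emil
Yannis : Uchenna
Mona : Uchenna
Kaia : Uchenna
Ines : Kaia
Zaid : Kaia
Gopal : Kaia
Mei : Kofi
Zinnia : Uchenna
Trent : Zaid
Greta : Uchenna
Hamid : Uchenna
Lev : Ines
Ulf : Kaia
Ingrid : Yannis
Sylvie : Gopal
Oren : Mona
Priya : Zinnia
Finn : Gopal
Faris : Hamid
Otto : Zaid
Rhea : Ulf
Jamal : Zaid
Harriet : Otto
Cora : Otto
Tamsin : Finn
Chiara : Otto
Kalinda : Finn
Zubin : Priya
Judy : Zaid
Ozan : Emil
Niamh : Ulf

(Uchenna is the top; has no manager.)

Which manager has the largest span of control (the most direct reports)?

Uchenna

Direct-report counts: Uchenna has 7; Hamid has 1; Zinnia has 1; Priya has 1; Kaia has 4; Ulf has 2; Gopal has 2; Finn has 2; Zaid has 4; Otto has 3; Ines has 1; Mona has 1; Yannis has 1; Emil has 2; Kofi has 1. The largest is 7, held by Uchenna.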